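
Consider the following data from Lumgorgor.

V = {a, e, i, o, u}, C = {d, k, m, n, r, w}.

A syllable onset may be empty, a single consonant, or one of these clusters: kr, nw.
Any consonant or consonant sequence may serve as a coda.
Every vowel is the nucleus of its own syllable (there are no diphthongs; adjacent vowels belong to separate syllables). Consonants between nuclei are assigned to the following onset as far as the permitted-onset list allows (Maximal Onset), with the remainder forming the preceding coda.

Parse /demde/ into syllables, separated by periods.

Nuclei (vowels): e, e → 2 syllables.
/e…e/ gap (V1→V2): /md/ — longest licit onset from the right is /d/, leaving /m/ as coda.

dem.de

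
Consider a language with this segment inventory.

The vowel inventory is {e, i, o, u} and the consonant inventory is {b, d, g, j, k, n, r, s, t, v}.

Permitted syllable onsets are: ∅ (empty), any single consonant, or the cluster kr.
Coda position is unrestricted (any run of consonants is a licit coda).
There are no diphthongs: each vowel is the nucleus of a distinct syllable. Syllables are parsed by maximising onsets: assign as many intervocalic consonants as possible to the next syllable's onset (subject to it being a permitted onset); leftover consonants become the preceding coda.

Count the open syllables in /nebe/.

2

Vowels present: e, e; each is a nucleus, giving 2 syllables.
V1 /e/ – V2 /e/: just /b/ — single C goes to the following onset.
Putting it together: ne.be.
Classifying each syllable: /ne/ (open), /be/ (open).
Open syllables: 2.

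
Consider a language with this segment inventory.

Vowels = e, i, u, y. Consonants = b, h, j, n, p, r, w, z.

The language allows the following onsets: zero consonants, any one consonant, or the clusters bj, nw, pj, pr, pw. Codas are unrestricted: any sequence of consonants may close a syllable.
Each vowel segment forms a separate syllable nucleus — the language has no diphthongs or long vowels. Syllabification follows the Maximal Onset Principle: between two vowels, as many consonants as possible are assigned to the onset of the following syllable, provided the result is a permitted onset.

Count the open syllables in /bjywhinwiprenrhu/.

Nuclei (vowels): y, i, i, e, u → 5 syllables.
σ1/σ2 boundary: /wh/ splits as /w/ + /h/ (/h/ is the longest suffix that is a licit onset).
σ2/σ3 boundary: cluster /nw/ — /nw/ is itself a permitted onset, so the whole cluster goes right; preceding coda = ∅.
σ3/σ4 boundary: /pr/ is a licit onset in full, so it all attaches to the next syllable.
σ4/σ5 boundary: cluster /nrh/ — the longest permitted-onset suffix is /h/; onset = /h/, preceding coda = /nr/.
So the parse is bjyw.hi.nwi.prenr.hu.
Classifying each syllable: /bjyw/ (closed), /hi/ (open), /nwi/ (open), /prenr/ (closed), /hu/ (open).
Open syllables: 3.

3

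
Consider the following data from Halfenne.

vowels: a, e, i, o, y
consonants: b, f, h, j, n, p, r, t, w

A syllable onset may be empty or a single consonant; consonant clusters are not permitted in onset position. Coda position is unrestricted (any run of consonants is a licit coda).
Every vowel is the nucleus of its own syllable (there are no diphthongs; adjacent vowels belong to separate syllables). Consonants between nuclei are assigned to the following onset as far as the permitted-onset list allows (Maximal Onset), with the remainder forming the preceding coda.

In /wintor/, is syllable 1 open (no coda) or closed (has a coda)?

closed

Nuclei (vowels): i, o → 2 syllables.
Between /i/ (V1) and /o/ (V2): /nt/; trying suffixes from longest down, /t/ is the first permitted one, so coda /n/ | onset /t/.
Result: win.tor.
Syllable 1 is /win/ with coda /n/, so it is closed.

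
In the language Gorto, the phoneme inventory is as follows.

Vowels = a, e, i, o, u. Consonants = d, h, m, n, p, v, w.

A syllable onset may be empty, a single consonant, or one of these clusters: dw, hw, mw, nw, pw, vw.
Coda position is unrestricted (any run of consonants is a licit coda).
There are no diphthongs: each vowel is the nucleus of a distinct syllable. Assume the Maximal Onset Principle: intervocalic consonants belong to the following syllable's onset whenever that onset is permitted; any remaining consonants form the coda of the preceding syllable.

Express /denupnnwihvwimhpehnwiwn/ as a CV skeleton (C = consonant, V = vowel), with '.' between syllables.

The vowels are e, u, i, i, e, i — 6 nuclei, so 6 syllables.
V1 /e/ – V2 /u/: /n/ is a single consonant, so it becomes the next onset.
V2 /u/ – V3 /i/: /pnnw/ splits as /pn/ + /nw/ (/nw/ is the longest suffix that is a licit onset).
V3 /i/ – V4 /i/: /hvw/ splits as /h/ + /vw/ (/vw/ is the longest suffix that is a licit onset).
V4 /i/ – V5 /e/: cluster /mhp/ — the longest permitted-onset suffix is /p/; onset = /p/, preceding coda = /mh/.
V5 /e/ – V6 /i/: /hnw/ splits as /h/ + /nw/ (/nw/ is the longest suffix that is a licit onset).
Putting it together: de.nupn.nwih.vwimh.peh.nwiwn.
Mapping each syllable to C/V: /de/ → CV, /nupn/ → CVCC, /nwih/ → CCVC, /vwimh/ → CCVCC, /peh/ → CVC, /nwiwn/ → CCVCC.

CV.CVCC.CCVC.CCVCC.CVC.CCVCC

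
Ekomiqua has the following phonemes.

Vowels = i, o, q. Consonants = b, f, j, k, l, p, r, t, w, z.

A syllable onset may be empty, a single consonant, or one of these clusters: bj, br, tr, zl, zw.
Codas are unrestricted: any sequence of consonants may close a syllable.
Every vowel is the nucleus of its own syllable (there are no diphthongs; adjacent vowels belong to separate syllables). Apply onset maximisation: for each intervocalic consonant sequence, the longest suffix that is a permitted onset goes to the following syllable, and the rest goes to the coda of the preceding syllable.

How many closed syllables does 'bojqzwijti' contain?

1

Nuclei (vowels): o, q, i, i → 4 syllables.
/o…q/ gap (V1→V2): /j/ is a single consonant, so it becomes the next onset.
/q…i/ gap (V2→V3): /zw/ — entire cluster is a permitted onset → onset /zw/, coda ∅.
/i…i/ gap (V3→V4): /jt/; trying suffixes from longest down, /t/ is the first permitted one, so coda /j/ | onset /t/.
So the parse is bo.jq.zwij.ti.
Classifying each syllable: /bo/ (open), /jq/ (open), /zwij/ (closed), /ti/ (open).
Closed syllables: 1.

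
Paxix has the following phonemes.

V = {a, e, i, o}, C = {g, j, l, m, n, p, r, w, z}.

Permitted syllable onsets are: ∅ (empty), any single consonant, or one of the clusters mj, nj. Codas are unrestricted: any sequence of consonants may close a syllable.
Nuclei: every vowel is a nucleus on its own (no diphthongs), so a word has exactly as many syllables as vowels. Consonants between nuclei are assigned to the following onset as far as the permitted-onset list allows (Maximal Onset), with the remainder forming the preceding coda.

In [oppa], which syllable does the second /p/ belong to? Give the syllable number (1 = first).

2

Nuclei (vowels): o, a → 2 syllables.
Between /o/ (V1) and /a/ (V2): /pp/; trying suffixes from longest down, /p/ is the first permitted one, so coda /p/ | onset /p/.
Putting it together: op.pa.
The second /p/ is in the onset of syllable 2 (/pa/).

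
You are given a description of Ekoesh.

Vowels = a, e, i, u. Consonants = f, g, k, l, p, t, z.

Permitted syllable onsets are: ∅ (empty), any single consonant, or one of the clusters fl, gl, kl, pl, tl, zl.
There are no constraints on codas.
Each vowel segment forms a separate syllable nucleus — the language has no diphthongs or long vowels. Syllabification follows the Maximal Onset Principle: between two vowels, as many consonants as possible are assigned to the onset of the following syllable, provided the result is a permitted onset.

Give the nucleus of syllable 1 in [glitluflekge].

i

Nuclei (vowels): i, u, e, e → 4 syllables.
The first nucleus (vowel 1 from the left) is /i/.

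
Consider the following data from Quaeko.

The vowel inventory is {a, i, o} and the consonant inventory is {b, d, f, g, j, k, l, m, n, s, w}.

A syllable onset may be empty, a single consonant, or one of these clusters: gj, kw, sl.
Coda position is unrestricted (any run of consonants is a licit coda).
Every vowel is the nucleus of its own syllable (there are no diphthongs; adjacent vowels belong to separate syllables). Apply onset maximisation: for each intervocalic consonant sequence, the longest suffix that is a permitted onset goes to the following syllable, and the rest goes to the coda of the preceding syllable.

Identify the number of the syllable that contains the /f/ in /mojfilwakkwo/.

The vowels are o, i, a, o — 4 nuclei, so 4 syllables.
Between /o/ (V1) and /i/ (V2): cluster /jf/ — the longest permitted-onset suffix is /f/; onset = /f/, preceding coda = /j/.
Between /i/ (V2) and /a/ (V3): cluster /lw/ — the longest permitted-onset suffix is /w/; onset = /w/, preceding coda = /l/.
Between /a/ (V3) and /o/ (V4): cluster /kkw/ — the longest permitted-onset suffix is /kw/; onset = /kw/, preceding coda = /k/.
Putting it together: moj.fil.wak.kwo.
The /f/ is in the onset of syllable 2 (/fil/).

2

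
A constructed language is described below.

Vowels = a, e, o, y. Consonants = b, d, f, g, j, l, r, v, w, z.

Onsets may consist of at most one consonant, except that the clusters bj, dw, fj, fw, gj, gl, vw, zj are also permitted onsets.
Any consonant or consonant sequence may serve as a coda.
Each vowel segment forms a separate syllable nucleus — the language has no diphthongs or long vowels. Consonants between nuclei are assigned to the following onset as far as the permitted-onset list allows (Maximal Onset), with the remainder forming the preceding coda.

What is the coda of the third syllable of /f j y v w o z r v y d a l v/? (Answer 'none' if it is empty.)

none

The vowels are y, o, y, a — 4 nuclei, so 4 syllables.
σ1/σ2 boundary: cluster /vw/ — /vw/ is itself a permitted onset, so the whole cluster goes right; preceding coda = ∅.
σ2/σ3 boundary: /zrv/ splits as /zr/ + /v/ (/v/ is the longest suffix that is a licit onset).
σ3/σ4 boundary: /d/ is a single consonant, so it becomes the next onset.
Syllabification: fjy.vwozr.vy.dalv.
Syllable 3 is /vy/: onset /v/, nucleus /y/, coda ∅.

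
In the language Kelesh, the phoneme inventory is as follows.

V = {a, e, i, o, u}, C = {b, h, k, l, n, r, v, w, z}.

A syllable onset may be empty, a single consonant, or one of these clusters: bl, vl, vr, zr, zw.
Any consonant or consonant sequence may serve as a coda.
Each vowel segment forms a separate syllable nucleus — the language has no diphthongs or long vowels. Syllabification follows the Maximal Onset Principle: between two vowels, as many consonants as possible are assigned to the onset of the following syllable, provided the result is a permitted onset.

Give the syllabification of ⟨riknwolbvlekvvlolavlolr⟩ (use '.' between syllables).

rikn.wolb.vlekv.vlo.la.vlolr

The vowels are i, o, e, o, a, o — 6 nuclei, so 6 syllables.
V1 /i/ – V2 /o/: /knw/ — longest licit onset from the right is /w/, leaving /kn/ as coda.
V2 /o/ – V3 /e/: /lbvl/ — longest licit onset from the right is /vl/, leaving /lb/ as coda.
V3 /e/ – V4 /o/: cluster /kvvl/ — the longest permitted-onset suffix is /vl/; onset = /vl/, preceding coda = /kv/.
V4 /o/ – V5 /a/: /l/ → onset of the next syllable (single consonants are always licit onsets).
V5 /a/ – V6 /o/: /vl/ is a licit onset in full, so it all attaches to the next syllable.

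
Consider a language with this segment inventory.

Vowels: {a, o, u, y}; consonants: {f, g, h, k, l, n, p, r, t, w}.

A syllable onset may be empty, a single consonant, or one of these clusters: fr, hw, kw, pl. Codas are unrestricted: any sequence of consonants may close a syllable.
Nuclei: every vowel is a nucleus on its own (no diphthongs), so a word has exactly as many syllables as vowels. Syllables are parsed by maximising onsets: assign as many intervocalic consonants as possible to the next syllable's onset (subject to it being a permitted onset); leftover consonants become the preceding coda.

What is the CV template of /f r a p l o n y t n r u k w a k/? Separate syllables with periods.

Vowels present: a, o, y, u, a; each is a nucleus, giving 5 syllables.
/a…o/ gap (V1→V2): /pl/ is a licit onset in full, so it all attaches to the next syllable.
/o…y/ gap (V2→V3): /n/ → onset of the next syllable (single consonants are always licit onsets).
/y…u/ gap (V3→V4): /tnr/ — longest licit onset from the right is /r/, leaving /tn/ as coda.
/u…a/ gap (V4→V5): cluster /kw/ — /kw/ is itself a permitted onset, so the whole cluster goes right; preceding coda = ∅.
So the parse is fra.plo.nytn.ru.kwak.
Mapping each syllable to C/V: /fra/ → CCV, /plo/ → CCV, /nytn/ → CVCC, /ru/ → CV, /kwak/ → CCVC.

CCV.CCV.CVCC.CV.CCVC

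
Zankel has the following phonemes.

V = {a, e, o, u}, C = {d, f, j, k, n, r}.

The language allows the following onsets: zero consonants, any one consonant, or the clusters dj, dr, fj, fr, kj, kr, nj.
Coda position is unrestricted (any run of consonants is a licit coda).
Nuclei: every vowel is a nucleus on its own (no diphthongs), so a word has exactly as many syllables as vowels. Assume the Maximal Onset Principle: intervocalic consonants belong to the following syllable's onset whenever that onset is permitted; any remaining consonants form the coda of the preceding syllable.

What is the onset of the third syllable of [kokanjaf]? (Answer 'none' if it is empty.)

nj

Nuclei (vowels): o, a, a → 3 syllables.
V1 /o/ – V2 /a/: /k/ → onset of the next syllable (single consonants are always licit onsets).
V2 /a/ – V3 /a/: cluster /nj/ — /nj/ is itself a permitted onset, so the whole cluster goes right; preceding coda = ∅.
Result: ko.ka.njaf.
Syllable 3 is /njaf/: onset /nj/, nucleus /a/, coda /f/.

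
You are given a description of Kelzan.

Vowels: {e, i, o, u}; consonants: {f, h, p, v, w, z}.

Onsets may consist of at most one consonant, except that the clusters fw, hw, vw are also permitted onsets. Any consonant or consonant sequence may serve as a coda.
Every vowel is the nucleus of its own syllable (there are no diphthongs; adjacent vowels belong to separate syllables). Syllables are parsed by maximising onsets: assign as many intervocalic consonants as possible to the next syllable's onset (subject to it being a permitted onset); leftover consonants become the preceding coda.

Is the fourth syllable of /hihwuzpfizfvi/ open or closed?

Nuclei (vowels): i, u, i, i → 4 syllables.
/i…u/ gap (V1→V2): cluster /hw/ — /hw/ is itself a permitted onset, so the whole cluster goes right; preceding coda = ∅.
/u…i/ gap (V2→V3): /zpf/; trying suffixes from longest down, /f/ is the first permitted one, so coda /zp/ | onset /f/.
/i…i/ gap (V3→V4): /zfv/ splits as /zf/ + /v/ (/v/ is the longest suffix that is a licit onset).
Syllabification: hi.hwuzp.fizf.vi.
Syllable 4 is /vi/; it ends in its nucleus with no coda, so it is open.

open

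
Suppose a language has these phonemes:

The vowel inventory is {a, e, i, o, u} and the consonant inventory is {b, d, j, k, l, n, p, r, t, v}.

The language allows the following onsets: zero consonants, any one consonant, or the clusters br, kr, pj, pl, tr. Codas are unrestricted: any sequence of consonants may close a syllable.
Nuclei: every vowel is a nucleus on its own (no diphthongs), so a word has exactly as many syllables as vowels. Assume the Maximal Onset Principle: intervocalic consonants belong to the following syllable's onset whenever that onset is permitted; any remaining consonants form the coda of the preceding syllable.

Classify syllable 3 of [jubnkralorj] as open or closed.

closed

Nuclei (vowels): u, a, o → 3 syllables.
Between /u/ (V1) and /a/ (V2): /bnkr/ — longest licit onset from the right is /kr/, leaving /bn/ as coda.
Between /a/ (V2) and /o/ (V3): just /l/ — single C goes to the following onset.
Syllabification: jubn.kra.lorj.
Syllable 3 is /lorj/ with coda /rj/, so it is closed.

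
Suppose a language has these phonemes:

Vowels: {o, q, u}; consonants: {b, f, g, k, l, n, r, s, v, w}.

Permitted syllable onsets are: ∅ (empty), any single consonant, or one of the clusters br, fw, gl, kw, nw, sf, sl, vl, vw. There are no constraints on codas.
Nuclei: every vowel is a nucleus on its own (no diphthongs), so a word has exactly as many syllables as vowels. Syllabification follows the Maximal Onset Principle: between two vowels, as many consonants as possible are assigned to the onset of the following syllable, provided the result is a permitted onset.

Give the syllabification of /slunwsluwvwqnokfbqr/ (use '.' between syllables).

Vowels present: u, u, q, o, q; each is a nucleus, giving 5 syllables.
σ1/σ2 boundary: cluster /nwsl/ — the longest permitted-onset suffix is /sl/; onset = /sl/, preceding coda = /nw/.
σ2/σ3 boundary: cluster /wvw/ — the longest permitted-onset suffix is /vw/; onset = /vw/, preceding coda = /w/.
σ3/σ4 boundary: /n/ → onset of the next syllable (single consonants are always licit onsets).
σ4/σ5 boundary: /kfb/ splits as /kf/ + /b/ (/b/ is the longest suffix that is a licit onset).

slunw.sluw.vwq.nokf.bqr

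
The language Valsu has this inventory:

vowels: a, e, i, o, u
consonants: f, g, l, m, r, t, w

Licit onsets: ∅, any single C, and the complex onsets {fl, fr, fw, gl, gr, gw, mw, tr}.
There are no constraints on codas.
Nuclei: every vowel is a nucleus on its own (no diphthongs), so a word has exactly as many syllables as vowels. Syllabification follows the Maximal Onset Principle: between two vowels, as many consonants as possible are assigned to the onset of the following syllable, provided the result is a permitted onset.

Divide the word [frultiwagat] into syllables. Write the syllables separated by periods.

Vowels present: u, i, a, a; each is a nucleus, giving 4 syllables.
V1 /u/ – V2 /i/: /lt/; trying suffixes from longest down, /t/ is the first permitted one, so coda /l/ | onset /t/.
V2 /i/ – V3 /a/: /w/ → onset of the next syllable (single consonants are always licit onsets).
V3 /a/ – V4 /a/: /g/ → onset of the next syllable (single consonants are always licit onsets).

frul.ti.wa.gat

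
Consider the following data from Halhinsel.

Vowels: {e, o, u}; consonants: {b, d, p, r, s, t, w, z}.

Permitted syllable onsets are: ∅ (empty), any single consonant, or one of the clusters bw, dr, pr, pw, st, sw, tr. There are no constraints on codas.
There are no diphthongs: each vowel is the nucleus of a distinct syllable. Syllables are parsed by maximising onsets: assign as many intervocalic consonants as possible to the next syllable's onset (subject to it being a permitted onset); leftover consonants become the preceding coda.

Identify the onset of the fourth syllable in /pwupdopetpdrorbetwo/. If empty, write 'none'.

The vowels are u, o, e, o, e, o — 6 nuclei, so 6 syllables.
Between /u/ (V1) and /o/ (V2): /pd/ — longest licit onset from the right is /d/, leaving /p/ as coda.
Between /o/ (V2) and /e/ (V3): /p/ → onset of the next syllable (single consonants are always licit onsets).
Between /e/ (V3) and /o/ (V4): /tpdr/ splits as /tp/ + /dr/ (/dr/ is the longest suffix that is a licit onset).
Between /o/ (V4) and /e/ (V5): cluster /rb/ — the longest permitted-onset suffix is /b/; onset = /b/, preceding coda = /r/.
Between /e/ (V5) and /o/ (V6): /tw/ splits as /t/ + /w/ (/w/ is the longest suffix that is a licit onset).
Result: pwup.do.petp.dror.bet.wo.
Syllable 4 is /dror/: onset /dr/, nucleus /o/, coda /r/.

dr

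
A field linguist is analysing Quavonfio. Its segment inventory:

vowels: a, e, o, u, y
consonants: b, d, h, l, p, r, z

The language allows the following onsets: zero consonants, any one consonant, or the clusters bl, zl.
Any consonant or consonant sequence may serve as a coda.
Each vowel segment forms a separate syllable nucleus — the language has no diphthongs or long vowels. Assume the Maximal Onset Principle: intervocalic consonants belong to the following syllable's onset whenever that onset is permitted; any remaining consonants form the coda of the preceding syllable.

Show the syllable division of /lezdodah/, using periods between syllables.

lez.do.dah

Nuclei (vowels): e, o, a → 3 syllables.
V1 /e/ – V2 /o/: /zd/ splits as /z/ + /d/ (/d/ is the longest suffix that is a licit onset).
V2 /o/ – V3 /a/: just /d/ — single C goes to the following onset.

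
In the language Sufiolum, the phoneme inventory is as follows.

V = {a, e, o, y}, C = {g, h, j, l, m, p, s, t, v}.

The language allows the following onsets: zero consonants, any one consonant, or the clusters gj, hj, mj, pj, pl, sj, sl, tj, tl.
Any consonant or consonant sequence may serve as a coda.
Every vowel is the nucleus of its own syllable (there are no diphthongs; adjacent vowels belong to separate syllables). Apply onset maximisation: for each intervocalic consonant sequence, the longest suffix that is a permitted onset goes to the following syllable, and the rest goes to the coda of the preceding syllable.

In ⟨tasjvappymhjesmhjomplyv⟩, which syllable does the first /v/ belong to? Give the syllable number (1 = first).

Vowels present: a, a, y, e, o, y; each is a nucleus, giving 6 syllables.
/a…a/ gap (V1→V2): /sjv/ — longest licit onset from the right is /v/, leaving /sj/ as coda.
/a…y/ gap (V2→V3): /pp/ — longest licit onset from the right is /p/, leaving /p/ as coda.
/y…e/ gap (V3→V4): cluster /mhj/ — the longest permitted-onset suffix is /hj/; onset = /hj/, preceding coda = /m/.
/e…o/ gap (V4→V5): /smhj/; trying suffixes from longest down, /hj/ is the first permitted one, so coda /sm/ | onset /hj/.
/o…y/ gap (V5→V6): /mpl/; trying suffixes from longest down, /pl/ is the first permitted one, so coda /m/ | onset /pl/.
Putting it together: tasj.vap.pym.hjesm.hjom.plyv.
The first /v/ is in the onset of syllable 2 (/vap/).

2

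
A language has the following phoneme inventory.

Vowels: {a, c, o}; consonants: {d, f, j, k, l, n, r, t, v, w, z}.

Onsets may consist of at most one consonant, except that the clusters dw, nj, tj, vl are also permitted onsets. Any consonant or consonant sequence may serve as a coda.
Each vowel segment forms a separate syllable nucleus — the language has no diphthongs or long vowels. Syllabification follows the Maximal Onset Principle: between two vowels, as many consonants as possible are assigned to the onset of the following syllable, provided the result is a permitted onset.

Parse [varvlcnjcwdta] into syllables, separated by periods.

var.vlc.njcwd.ta

Vowels present: a, c, c, a; each is a nucleus, giving 4 syllables.
σ1/σ2 boundary: /rvl/ splits as /r/ + /vl/ (/vl/ is the longest suffix that is a licit onset).
σ2/σ3 boundary: /nj/ — entire cluster is a permitted onset → onset /nj/, coda ∅.
σ3/σ4 boundary: /wdt/ — longest licit onset from the right is /t/, leaving /wd/ as coda.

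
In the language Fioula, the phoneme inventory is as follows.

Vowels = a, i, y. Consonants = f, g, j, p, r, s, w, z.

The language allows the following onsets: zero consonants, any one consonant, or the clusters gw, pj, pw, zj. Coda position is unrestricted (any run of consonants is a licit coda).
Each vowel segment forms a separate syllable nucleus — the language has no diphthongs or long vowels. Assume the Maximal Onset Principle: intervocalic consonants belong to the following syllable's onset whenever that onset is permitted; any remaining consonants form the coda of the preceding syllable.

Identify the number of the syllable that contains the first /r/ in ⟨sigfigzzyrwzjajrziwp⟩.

3

The vowels are i, i, y, a, i — 5 nuclei, so 5 syllables.
/i…i/ gap (V1→V2): /gf/; trying suffixes from longest down, /f/ is the first permitted one, so coda /g/ | onset /f/.
/i…y/ gap (V2→V3): /gzz/ splits as /gz/ + /z/ (/z/ is the longest suffix that is a licit onset).
/y…a/ gap (V3→V4): /rwzj/; trying suffixes from longest down, /zj/ is the first permitted one, so coda /rw/ | onset /zj/.
/a…i/ gap (V4→V5): /jrz/ — longest licit onset from the right is /z/, leaving /jr/ as coda.
Syllabification: sig.figz.zyrw.zjajr.ziwp.
The first /r/ is in the coda of syllable 3 (/zyrw/).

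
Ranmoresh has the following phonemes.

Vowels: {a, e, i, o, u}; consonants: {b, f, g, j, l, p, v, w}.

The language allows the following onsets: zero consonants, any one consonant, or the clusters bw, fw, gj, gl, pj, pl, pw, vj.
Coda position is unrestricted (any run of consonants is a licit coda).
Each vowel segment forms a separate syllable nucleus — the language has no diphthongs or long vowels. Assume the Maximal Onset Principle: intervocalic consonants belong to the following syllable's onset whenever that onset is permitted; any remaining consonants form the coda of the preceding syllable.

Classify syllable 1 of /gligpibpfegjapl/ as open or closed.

closed

Nuclei (vowels): i, i, e, a → 4 syllables.
/i…i/ gap (V1→V2): cluster /gp/ — the longest permitted-onset suffix is /p/; onset = /p/, preceding coda = /g/.
/i…e/ gap (V2→V3): cluster /bpf/ — the longest permitted-onset suffix is /f/; onset = /f/, preceding coda = /bp/.
/e…a/ gap (V3→V4): /gj/ — entire cluster is a permitted onset → onset /gj/, coda ∅.
Result: glig.pibp.fe.gjapl.
Syllable 1 is /glig/ with coda /g/, so it is closed.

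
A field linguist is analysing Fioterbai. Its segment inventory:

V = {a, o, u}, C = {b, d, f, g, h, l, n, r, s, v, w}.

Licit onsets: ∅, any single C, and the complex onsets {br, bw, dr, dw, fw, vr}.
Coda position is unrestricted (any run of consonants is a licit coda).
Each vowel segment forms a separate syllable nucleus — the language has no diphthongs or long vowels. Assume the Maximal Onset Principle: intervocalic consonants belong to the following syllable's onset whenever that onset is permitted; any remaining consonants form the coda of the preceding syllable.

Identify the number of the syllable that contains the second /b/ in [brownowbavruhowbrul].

The vowels are o, o, a, u, o, u — 6 nuclei, so 6 syllables.
σ1/σ2 boundary: /wn/; trying suffixes from longest down, /n/ is the first permitted one, so coda /w/ | onset /n/.
σ2/σ3 boundary: /wb/ splits as /w/ + /b/ (/b/ is the longest suffix that is a licit onset).
σ3/σ4 boundary: /vr/ is a licit onset in full, so it all attaches to the next syllable.
σ4/σ5 boundary: just /h/ — single C goes to the following onset.
σ5/σ6 boundary: /wbr/; trying suffixes from longest down, /br/ is the first permitted one, so coda /w/ | onset /br/.
Result: brow.now.ba.vru.how.brul.
The second /b/ is in the onset of syllable 3 (/ba/).

3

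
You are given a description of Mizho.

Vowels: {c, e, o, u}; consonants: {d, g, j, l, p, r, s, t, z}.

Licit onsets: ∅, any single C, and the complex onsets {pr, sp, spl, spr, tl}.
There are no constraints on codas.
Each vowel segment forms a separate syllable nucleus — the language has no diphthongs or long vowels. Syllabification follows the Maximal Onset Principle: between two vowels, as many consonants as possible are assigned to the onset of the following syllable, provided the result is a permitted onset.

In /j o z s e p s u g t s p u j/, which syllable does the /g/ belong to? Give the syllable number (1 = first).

3

The vowels are o, e, u, u — 4 nuclei, so 4 syllables.
σ1/σ2 boundary: cluster /zs/ — the longest permitted-onset suffix is /s/; onset = /s/, preceding coda = /z/.
σ2/σ3 boundary: /ps/ splits as /p/ + /s/ (/s/ is the longest suffix that is a licit onset).
σ3/σ4 boundary: /gtsp/ — longest licit onset from the right is /sp/, leaving /gt/ as coda.
Putting it together: joz.sep.sugt.spuj.
The /g/ is in the coda of syllable 3 (/sugt/).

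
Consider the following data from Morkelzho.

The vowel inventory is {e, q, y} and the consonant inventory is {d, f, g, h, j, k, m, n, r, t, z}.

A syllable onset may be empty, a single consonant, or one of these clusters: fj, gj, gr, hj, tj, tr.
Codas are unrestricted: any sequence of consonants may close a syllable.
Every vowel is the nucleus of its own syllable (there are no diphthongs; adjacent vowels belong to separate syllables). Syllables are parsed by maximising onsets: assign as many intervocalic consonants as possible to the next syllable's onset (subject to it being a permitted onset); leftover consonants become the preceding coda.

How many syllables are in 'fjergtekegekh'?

Vowels present: e, e, e, e; each is a nucleus, giving 4 syllables.

4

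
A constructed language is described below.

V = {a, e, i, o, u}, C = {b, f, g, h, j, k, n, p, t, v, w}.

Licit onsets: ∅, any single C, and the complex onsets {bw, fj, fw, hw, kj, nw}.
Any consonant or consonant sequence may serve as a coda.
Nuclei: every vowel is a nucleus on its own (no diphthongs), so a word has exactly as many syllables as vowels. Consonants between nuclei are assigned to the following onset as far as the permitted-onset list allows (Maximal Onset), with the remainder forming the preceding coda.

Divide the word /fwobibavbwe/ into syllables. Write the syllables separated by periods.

The vowels are o, i, a, e — 4 nuclei, so 4 syllables.
V1 /o/ – V2 /i/: /b/ is a single consonant, so it becomes the next onset.
V2 /i/ – V3 /a/: /b/ is a single consonant, so it becomes the next onset.
V3 /a/ – V4 /e/: cluster /vbw/ — the longest permitted-onset suffix is /bw/; onset = /bw/, preceding coda = /v/.

fwo.bi.bav.bwe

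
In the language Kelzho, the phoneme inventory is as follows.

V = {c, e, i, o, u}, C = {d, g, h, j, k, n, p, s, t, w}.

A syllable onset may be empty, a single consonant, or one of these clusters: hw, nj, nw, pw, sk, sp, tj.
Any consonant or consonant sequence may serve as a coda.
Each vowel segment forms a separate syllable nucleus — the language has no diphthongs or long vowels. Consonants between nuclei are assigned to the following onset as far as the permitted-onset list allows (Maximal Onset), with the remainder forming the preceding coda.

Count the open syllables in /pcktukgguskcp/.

Vowels present: c, u, u, c; each is a nucleus, giving 4 syllables.
/c…u/ gap (V1→V2): cluster /kt/ — the longest permitted-onset suffix is /t/; onset = /t/, preceding coda = /k/.
/u…u/ gap (V2→V3): /kgg/; trying suffixes from longest down, /g/ is the first permitted one, so coda /kg/ | onset /g/.
/u…c/ gap (V3→V4): /sk/ is a licit onset in full, so it all attaches to the next syllable.
So the parse is pck.tukg.gu.skcp.
Classifying each syllable: /pck/ (closed), /tukg/ (closed), /gu/ (open), /skcp/ (closed).
Open syllables: 1.

1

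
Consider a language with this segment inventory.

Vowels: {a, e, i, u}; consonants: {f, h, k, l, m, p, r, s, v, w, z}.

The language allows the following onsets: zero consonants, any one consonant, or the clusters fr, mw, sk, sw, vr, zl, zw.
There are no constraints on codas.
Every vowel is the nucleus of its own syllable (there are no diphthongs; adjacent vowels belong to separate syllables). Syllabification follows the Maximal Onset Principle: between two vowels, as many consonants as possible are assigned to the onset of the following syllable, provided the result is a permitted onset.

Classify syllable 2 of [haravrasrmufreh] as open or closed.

open

The vowels are a, a, a, u, e — 5 nuclei, so 5 syllables.
σ1/σ2 boundary: just /r/ — single C goes to the following onset.
σ2/σ3 boundary: cluster /vr/ — /vr/ is itself a permitted onset, so the whole cluster goes right; preceding coda = ∅.
σ3/σ4 boundary: /srm/ splits as /sr/ + /m/ (/m/ is the longest suffix that is a licit onset).
σ4/σ5 boundary: /fr/ — entire cluster is a permitted onset → onset /fr/, coda ∅.
So the parse is ha.ra.vrasr.mu.freh.
Syllable 2 is /ra/; it ends in its nucleus with no coda, so it is open.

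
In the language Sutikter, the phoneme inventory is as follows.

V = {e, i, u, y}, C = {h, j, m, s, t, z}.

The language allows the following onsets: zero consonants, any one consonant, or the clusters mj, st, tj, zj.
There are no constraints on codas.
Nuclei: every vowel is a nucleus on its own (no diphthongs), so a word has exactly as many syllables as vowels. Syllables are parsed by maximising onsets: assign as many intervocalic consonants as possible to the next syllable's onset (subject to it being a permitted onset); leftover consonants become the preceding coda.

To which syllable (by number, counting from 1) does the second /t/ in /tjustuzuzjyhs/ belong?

The vowels are u, u, u, y — 4 nuclei, so 4 syllables.
/u…u/ gap (V1→V2): cluster /st/ — /st/ is itself a permitted onset, so the whole cluster goes right; preceding coda = ∅.
/u…u/ gap (V2→V3): just /z/ — single C goes to the following onset.
/u…y/ gap (V3→V4): /zj/ is a licit onset in full, so it all attaches to the next syllable.
Syllabification: tju.stu.zu.zjyhs.
The second /t/ is in the onset of syllable 2 (/stu/).

2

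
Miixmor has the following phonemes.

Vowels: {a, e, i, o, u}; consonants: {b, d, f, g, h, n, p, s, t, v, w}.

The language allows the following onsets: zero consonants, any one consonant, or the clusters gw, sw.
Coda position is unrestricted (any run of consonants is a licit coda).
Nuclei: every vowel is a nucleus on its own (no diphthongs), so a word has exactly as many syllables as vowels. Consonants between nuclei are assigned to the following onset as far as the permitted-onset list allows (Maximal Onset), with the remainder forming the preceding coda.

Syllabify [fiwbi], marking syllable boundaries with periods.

fiw.bi

The vowels are i, i — 2 nuclei, so 2 syllables.
σ1/σ2 boundary: /wb/; trying suffixes from longest down, /b/ is the first permitted one, so coda /w/ | onset /b/.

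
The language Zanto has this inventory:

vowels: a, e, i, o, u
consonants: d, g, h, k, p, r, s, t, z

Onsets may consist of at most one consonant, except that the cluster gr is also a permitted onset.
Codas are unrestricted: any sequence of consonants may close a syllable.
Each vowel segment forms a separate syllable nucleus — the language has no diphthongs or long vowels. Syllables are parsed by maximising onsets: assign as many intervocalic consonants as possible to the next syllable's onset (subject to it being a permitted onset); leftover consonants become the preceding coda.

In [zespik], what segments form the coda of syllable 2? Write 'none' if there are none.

Nuclei (vowels): e, i → 2 syllables.
/e…i/ gap (V1→V2): /sp/ splits as /s/ + /p/ (/p/ is the longest suffix that is a licit onset).
Syllabification: zes.pik.
Syllable 2 is /pik/: onset /p/, nucleus /i/, coda /k/.

k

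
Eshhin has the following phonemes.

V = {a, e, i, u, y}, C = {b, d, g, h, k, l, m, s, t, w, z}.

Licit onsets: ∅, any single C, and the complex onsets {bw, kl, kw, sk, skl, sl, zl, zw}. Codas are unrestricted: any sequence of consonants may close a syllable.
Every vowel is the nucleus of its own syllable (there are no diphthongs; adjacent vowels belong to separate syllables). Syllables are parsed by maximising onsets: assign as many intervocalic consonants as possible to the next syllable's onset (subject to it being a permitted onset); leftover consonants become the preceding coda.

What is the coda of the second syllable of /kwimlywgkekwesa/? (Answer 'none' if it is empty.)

The vowels are i, y, e, e, a — 5 nuclei, so 5 syllables.
Between /i/ (V1) and /y/ (V2): /ml/ — longest licit onset from the right is /l/, leaving /m/ as coda.
Between /y/ (V2) and /e/ (V3): /wgk/; trying suffixes from longest down, /k/ is the first permitted one, so coda /wg/ | onset /k/.
Between /e/ (V3) and /e/ (V4): /kw/ is a licit onset in full, so it all attaches to the next syllable.
Between /e/ (V4) and /a/ (V5): /s/ → onset of the next syllable (single consonants are always licit onsets).
Result: kwim.lywg.ke.kwe.sa.
Syllable 2 is /lywg/: onset /l/, nucleus /y/, coda /wg/.

wg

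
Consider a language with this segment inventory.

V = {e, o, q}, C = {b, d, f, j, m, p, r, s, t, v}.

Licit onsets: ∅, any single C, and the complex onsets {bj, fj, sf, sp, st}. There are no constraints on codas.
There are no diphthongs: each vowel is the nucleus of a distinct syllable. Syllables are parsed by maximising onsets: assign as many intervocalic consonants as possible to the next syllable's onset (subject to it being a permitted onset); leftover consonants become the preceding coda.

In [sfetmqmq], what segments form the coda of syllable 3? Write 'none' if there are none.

none

Vowels present: e, q, q; each is a nucleus, giving 3 syllables.
V1 /e/ – V2 /q/: cluster /tm/ — the longest permitted-onset suffix is /m/; onset = /m/, preceding coda = /t/.
V2 /q/ – V3 /q/: /m/ → onset of the next syllable (single consonants are always licit onsets).
So the parse is sfet.mq.mq.
Syllable 3 is /mq/: onset /m/, nucleus /q/, coda ∅.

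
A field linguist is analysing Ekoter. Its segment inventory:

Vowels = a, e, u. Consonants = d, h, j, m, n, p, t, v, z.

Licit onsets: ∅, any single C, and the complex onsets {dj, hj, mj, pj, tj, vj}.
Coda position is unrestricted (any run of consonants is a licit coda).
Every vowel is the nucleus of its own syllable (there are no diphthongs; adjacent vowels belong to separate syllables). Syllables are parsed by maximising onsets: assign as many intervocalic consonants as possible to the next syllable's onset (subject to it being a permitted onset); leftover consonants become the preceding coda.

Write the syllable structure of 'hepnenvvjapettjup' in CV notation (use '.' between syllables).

CVC.CVCC.CCV.CVC.CCVC

Vowels present: e, e, a, e, u; each is a nucleus, giving 5 syllables.
/e…e/ gap (V1→V2): cluster /pn/ — the longest permitted-onset suffix is /n/; onset = /n/, preceding coda = /p/.
/e…a/ gap (V2→V3): /nvvj/ — longest licit onset from the right is /vj/, leaving /nv/ as coda.
/a…e/ gap (V3→V4): /p/ is a single consonant, so it becomes the next onset.
/e…u/ gap (V4→V5): /ttj/ splits as /t/ + /tj/ (/tj/ is the longest suffix that is a licit onset).
So the parse is hep.nenv.vja.pet.tjup.
Mapping each syllable to C/V: /hep/ → CVC, /nenv/ → CVCC, /vja/ → CCV, /pet/ → CVC, /tjup/ → CCVC.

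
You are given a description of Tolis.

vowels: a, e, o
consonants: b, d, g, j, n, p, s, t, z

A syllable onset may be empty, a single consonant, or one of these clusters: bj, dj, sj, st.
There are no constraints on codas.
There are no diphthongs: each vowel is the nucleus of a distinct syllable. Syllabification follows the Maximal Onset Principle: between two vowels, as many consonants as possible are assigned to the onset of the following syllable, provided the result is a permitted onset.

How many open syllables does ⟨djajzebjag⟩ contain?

1

Nuclei (vowels): a, e, a → 3 syllables.
σ1/σ2 boundary: cluster /jz/ — the longest permitted-onset suffix is /z/; onset = /z/, preceding coda = /j/.
σ2/σ3 boundary: /bj/ — entire cluster is a permitted onset → onset /bj/, coda ∅.
Putting it together: djaj.ze.bjag.
Classifying each syllable: /djaj/ (closed), /ze/ (open), /bjag/ (closed).
Open syllables: 1.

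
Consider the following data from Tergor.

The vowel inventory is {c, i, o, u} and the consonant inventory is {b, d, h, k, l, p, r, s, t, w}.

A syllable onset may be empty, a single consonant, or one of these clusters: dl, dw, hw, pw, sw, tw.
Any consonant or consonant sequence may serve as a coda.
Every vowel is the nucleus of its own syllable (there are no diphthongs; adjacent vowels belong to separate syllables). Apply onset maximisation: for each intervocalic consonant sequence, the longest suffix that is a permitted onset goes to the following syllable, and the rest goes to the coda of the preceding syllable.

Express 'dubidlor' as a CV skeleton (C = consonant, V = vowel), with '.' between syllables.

CV.CV.CCVC

The vowels are u, i, o — 3 nuclei, so 3 syllables.
V1 /u/ – V2 /i/: just /b/ — single C goes to the following onset.
V2 /i/ – V3 /o/: /dl/ is a licit onset in full, so it all attaches to the next syllable.
Syllabification: du.bi.dlor.
Mapping each syllable to C/V: /du/ → CV, /bi/ → CV, /dlor/ → CCVC.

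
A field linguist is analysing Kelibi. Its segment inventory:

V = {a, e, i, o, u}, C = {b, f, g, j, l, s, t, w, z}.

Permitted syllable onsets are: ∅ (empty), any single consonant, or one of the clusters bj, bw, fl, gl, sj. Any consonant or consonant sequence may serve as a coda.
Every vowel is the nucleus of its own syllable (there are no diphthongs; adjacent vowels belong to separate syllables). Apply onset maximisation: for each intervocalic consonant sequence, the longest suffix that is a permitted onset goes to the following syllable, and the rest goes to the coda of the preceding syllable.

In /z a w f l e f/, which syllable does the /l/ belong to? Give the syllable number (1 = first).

The vowels are a, e — 2 nuclei, so 2 syllables.
/a…e/ gap (V1→V2): /wfl/ — longest licit onset from the right is /fl/, leaving /w/ as coda.
Result: zaw.flef.
The /l/ is in the onset of syllable 2 (/flef/).

2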